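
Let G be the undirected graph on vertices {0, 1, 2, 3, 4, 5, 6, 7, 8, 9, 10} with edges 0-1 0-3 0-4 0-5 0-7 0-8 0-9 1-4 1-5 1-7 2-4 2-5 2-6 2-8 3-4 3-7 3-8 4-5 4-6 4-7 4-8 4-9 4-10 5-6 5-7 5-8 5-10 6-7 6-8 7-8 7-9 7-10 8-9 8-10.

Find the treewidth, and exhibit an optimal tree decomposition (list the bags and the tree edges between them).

The largest bag has 5 vertices, giving width 4; this decomposition certifies tw(G) ≤ 4. On the other hand G contains the 5-clique {2, 4, 5, 6, 8}. A clique must lie in a single bag of any decomposition, so no decomposition can have width below 4. Hence tw(G) = 4 exactly.

Treewidth 4.
Bags: B1 = {0, 1, 4, 5, 7}  B2 = {0, 4, 5, 7, 8}  B3 = {4, 5, 7, 8, 10}  B4 = {4, 5, 6, 7, 8}  B5 = {0, 3, 4, 7, 8}  B6 = {2, 4, 5, 6, 8}  B7 = {0, 4, 7, 8, 9}
Tree: B1–B2, B2–B3, B3–B4, B2–B5, B4–B6, B5–B7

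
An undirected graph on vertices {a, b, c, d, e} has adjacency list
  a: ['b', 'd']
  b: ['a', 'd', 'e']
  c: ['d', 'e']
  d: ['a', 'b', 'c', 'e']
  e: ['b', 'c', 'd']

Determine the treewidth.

A width-2 tree decomposition is:
Bags: B1 = {b, d, e}  B2 = {a, b, d}  B3 = {c, d, e}
Tree: B1–B2, B1–B3
Each bag holds 3 vertices, so the decomposition has width 2, which upper-bounds the treewidth. On the other hand G contains the 3-clique {c, d, e}. A clique must lie in a single bag of any decomposition, so no decomposition can have width below 2. Combining the bounds, tw(G) = 2.

2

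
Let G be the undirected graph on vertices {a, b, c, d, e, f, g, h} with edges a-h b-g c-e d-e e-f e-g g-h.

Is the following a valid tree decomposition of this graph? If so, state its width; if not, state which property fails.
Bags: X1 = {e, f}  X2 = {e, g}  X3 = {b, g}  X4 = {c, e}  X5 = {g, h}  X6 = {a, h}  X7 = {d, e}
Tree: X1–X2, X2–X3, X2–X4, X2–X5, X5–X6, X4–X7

Checking the three conditions: (i) the bags cover all of {a, b, c, d, e, f, g, h}; (ii) for each edge, some bag contains both endpoints; (iii) the bags containing any fixed vertex form a subtree. All hold, so the decomposition is valid with width 2 − 1 = 1.

Yes; width 1.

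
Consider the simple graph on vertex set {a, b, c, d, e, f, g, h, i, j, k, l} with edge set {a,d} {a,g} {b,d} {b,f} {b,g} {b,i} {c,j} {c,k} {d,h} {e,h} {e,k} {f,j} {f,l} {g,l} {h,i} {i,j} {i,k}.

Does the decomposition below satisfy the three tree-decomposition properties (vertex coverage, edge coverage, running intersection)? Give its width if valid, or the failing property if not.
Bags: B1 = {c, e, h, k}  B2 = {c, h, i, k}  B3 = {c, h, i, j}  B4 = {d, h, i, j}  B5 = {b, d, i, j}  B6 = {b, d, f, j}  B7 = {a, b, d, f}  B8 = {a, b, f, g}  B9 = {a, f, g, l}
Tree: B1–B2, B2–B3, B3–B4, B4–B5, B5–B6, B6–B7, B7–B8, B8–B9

Every vertex of G appears in some bag (union = {a, b, c, d, e, f, g, h, i, j, k, l}); every edge is covered by a bag; and for each vertex v the set of bags containing v is connected in the bag tree. The decomposition is therefore valid. The largest bag has 4 vertices, so the width is 3.

Yes; width 3.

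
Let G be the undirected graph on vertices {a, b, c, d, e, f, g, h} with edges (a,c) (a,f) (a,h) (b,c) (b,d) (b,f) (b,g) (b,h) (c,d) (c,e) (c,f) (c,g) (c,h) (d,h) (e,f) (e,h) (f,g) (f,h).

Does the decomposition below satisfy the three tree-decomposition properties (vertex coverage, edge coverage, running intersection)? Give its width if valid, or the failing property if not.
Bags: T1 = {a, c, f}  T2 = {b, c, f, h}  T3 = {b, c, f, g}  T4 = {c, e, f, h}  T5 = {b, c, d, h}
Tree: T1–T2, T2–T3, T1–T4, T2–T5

A tree decomposition must satisfy three properties: every vertex lies in some bag; for every edge, both endpoints lie together in some bag; and for every vertex, the bags containing it form a connected subtree. Here edge (h,a) lies in no bag, so the decomposition is invalid.

No — edge (h,a) lies in no bag.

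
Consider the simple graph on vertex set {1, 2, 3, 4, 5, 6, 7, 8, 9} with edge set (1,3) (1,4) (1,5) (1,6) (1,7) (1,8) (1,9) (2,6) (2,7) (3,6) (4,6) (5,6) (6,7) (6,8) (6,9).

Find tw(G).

2

A width-2 tree decomposition is:
Bags: B1 = {1, 4, 6}  B2 = {1, 6, 9}  B3 = {1, 6, 7}  B4 = {1, 3, 6}  B5 = {1, 6, 8}  B6 = {1, 5, 6}  B7 = {2, 6, 7}
Tree: B1–B2, B1–B3, B1–B4, B4–B5, B1–B6, B3–B7
Every bag has size at most 3, so the width is 3 − 1 = 2 and tw(G) ≤ 2. Conversely, {1, 3, 6} is a clique of size 3, and the vertices of any clique must share a bag in every tree decomposition; so some bag has ≥ 3 vertices and tw(G) ≥ 2. Combining the bounds, tw(G) = 2.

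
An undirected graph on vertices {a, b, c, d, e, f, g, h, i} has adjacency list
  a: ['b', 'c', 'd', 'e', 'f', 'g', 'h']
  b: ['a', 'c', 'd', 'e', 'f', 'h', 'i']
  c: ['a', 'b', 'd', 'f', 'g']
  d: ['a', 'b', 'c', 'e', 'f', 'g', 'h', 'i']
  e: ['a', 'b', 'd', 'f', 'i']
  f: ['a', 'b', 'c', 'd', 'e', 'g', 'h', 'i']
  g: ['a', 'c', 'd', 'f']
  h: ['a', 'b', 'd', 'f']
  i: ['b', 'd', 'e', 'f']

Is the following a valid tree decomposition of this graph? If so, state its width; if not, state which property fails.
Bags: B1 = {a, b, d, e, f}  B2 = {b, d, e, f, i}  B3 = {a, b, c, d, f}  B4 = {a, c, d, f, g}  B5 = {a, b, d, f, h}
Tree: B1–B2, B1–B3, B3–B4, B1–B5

Yes; width 4.

Every vertex of G appears in some bag (union = {a, b, c, d, e, f, g, h, i}); every edge is covered by a bag; and for each vertex v the set of bags containing v is connected in the bag tree. The decomposition is therefore valid. The largest bag has 5 vertices, so the width is 4.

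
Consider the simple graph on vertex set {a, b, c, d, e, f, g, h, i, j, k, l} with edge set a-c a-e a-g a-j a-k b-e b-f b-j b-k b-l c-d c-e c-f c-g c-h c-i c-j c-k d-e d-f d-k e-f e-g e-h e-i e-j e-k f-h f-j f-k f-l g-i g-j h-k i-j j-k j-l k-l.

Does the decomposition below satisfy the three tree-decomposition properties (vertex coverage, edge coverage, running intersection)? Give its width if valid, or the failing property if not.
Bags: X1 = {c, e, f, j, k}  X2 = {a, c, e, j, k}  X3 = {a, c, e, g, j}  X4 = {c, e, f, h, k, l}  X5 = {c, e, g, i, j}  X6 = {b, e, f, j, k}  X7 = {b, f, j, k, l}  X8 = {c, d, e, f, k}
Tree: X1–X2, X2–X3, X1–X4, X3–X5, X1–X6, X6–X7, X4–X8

A tree decomposition must satisfy three properties: every vertex lies in some bag; for every edge, both endpoints lie together in some bag; and for every vertex, the bags containing it form a connected subtree. Here bags containing vertex l are not connected in the tree, so the decomposition is invalid.

No — bags containing vertex l are not connected in the tree.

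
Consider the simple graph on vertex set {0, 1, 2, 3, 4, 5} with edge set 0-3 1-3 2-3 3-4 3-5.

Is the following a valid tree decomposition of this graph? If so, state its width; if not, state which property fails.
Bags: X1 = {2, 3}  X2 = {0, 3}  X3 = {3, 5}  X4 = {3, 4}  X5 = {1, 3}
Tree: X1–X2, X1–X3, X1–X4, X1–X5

Yes; width 1.

Every vertex of G appears in some bag (union = {0, 1, 2, 3, 4, 5}); every edge is covered by a bag; and for each vertex v the set of bags containing v is connected in the bag tree. The decomposition is therefore valid. The largest bag has 2 vertices, so the width is 1.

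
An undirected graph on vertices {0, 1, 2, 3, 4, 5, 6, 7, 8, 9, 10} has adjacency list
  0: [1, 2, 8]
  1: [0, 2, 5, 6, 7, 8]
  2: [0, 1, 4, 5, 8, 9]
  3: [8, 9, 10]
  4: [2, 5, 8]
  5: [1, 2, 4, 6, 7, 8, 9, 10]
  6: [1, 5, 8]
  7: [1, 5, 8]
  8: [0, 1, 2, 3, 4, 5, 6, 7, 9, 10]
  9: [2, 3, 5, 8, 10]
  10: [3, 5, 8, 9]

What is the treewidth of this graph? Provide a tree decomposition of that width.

The largest bag has 4 vertices, giving width 3; this decomposition certifies tw(G) ≤ 3. Conversely, {0, 1, 2, 8} is a clique of size 4, and the vertices of any clique must share a bag in every tree decomposition; so some bag has ≥ 4 vertices and tw(G) ≥ 3. Hence tw(G) = 3 exactly.

Treewidth 3.
One such decomposition:
Bags: B1 = {2, 5, 8, 9}  B2 = {1, 2, 5, 8}  B3 = {2, 4, 5, 8}  B4 = {5, 8, 9, 10}  B5 = {0, 1, 2, 8}  B6 = {3, 8, 9, 10}  B7 = {1, 5, 7, 8}  B8 = {1, 5, 6, 8}
Tree: B1–B2, B2–B3, B1–B4, B2–B5, B4–B6, B2–B7, B2–B8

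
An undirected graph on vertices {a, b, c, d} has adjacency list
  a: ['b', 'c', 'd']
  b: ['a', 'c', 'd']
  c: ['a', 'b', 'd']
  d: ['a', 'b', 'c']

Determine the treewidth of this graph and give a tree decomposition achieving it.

Treewidth 3.
One such decomposition:
Bags: B1 = {a, b, c, d}
Tree: (single bag)

With just one bag of size 4, the width is 4 − 1 = 3, so tw(G) ≤ 3. For the lower bound, the 4 vertices {a, b, c, d} are pairwise adjacent, and any tree decomposition puts a clique entirely inside one bag — forcing width ≥ 3. The upper and lower bounds meet at 3, so that is the treewidth.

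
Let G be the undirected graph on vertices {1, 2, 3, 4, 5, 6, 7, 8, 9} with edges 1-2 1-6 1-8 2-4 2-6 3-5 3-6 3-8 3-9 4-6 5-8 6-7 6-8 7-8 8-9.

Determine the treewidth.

2

A width-2 tree decomposition is:
Bags: B1 = {1, 6, 8}  B2 = {1, 2, 6}  B3 = {3, 6, 8}  B4 = {3, 8, 9}  B5 = {3, 5, 8}  B6 = {6, 7, 8}  B7 = {2, 4, 6}
Tree: B1–B2, B1–B3, B3–B4, B3–B5, B1–B6, B2–B7
The largest bag has 3 vertices, giving width 2; this decomposition certifies tw(G) ≤ 2. On the other hand G contains the 3-clique {3, 8, 9}. A clique must lie in a single bag of any decomposition, so no decomposition can have width below 2. Combining the bounds, tw(G) = 2.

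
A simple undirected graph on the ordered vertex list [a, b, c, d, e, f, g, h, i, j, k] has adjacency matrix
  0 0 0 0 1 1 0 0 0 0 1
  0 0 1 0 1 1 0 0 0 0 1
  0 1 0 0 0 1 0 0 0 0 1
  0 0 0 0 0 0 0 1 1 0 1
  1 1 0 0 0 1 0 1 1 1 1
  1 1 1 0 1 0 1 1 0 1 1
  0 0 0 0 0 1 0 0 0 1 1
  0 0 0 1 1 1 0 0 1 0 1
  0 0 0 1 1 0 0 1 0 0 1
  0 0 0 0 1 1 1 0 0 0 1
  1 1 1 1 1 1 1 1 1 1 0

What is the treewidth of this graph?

A width-3 tree decomposition is:
Bags: B1 = {e, h, i, k}  B2 = {e, f, h, k}  B3 = {b, e, f, k}  B4 = {e, f, j, k}  B5 = {a, e, f, k}  B6 = {f, g, j, k}  B7 = {b, c, f, k}  B8 = {d, h, i, k}
Tree: B1–B2, B2–B3, B2–B4, B2–B5, B4–B6, B3–B7, B1–B8
Every bag has size at most 4, so the width is 4 − 1 = 3 and tw(G) ≤ 3. Conversely, {d, h, i, k} is a clique of size 4, and the vertices of any clique must share a bag in every tree decomposition; so some bag has ≥ 4 vertices and tw(G) ≥ 3. The upper and lower bounds meet at 3, so that is the treewidth.

3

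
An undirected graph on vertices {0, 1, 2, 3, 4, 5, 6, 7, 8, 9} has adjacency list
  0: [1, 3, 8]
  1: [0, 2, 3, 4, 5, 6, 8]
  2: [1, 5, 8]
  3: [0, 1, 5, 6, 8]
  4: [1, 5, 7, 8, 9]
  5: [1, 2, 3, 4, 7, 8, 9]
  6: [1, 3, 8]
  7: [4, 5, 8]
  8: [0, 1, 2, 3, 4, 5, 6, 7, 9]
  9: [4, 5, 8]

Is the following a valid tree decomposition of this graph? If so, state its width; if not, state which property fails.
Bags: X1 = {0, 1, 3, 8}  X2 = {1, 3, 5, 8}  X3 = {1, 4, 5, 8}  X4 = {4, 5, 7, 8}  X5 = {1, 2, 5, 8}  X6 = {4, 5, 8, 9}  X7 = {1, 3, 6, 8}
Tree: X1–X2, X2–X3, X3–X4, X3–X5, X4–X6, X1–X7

Every vertex of G appears in some bag (union = {0, 1, 2, 3, 4, 5, 6, 7, 8, 9}); every edge is covered by a bag; and for each vertex v the set of bags containing v is connected in the bag tree. The decomposition is therefore valid. The largest bag has 4 vertices, so the width is 3.

Yes; width 3.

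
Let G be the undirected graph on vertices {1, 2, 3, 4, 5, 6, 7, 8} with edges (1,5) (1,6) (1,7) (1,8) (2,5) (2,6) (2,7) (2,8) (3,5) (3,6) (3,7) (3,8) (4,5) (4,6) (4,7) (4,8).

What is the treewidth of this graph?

4

A width-4 tree decomposition is:
Bags: B1 = {2, 5, 6, 7, 8}  B2 = {4, 5, 6, 7, 8}  B3 = {1, 5, 6, 7, 8}  B4 = {3, 5, 6, 7, 8}
Tree: B1–B2, B2–B3, B3–B4
Each bag holds 5 vertices, so the decomposition has width 4, which upper-bounds the treewidth. For the lower bound: the 5 vertex sets {2,8}, {4,6}, {1,7}, {5}, {3} are disjoint, each induces a connected subgraph, and every pair is joined by at least one edge of G. Contracting each set to a single vertex therefore yields K_{5} as a minor, and since treewidth is minor-monotone, tw(G) ≥ tw(K_{5}) = 4. The upper and lower bounds meet at 4, so that is the treewidth.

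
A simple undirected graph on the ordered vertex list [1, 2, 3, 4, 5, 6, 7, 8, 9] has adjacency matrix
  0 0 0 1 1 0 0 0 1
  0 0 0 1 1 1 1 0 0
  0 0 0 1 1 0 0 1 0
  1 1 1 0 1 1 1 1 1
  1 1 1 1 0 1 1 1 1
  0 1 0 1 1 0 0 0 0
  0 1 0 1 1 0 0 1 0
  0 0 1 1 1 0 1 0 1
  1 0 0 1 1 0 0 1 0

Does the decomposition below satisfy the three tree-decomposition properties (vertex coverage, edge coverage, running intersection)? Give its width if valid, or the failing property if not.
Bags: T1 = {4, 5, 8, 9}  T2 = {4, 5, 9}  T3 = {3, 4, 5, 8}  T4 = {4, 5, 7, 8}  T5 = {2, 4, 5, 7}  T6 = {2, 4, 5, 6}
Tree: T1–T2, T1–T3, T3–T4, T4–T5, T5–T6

No — vertex 1 appears in no bag.

A tree decomposition must satisfy three properties: every vertex lies in some bag; for every edge, both endpoints lie together in some bag; and for every vertex, the bags containing it form a connected subtree. Here vertex 1 appears in no bag, so the decomposition is invalid.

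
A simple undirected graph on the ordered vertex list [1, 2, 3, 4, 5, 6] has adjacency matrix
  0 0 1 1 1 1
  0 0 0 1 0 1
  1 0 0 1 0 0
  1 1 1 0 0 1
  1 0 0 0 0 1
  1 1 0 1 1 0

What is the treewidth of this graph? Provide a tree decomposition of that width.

Treewidth 2.
Bags: B1 = {1, 4, 6}  B2 = {1, 5, 6}  B3 = {2, 4, 6}  B4 = {1, 3, 4}
Tree: B1–B2, B1–B3, B1–B4

Every bag has size at most 3, so the width is 3 − 1 = 2 and tw(G) ≤ 2. Conversely, {1, 3, 4} is a clique of size 3, and the vertices of any clique must share a bag in every tree decomposition; so some bag has ≥ 3 vertices and tw(G) ≥ 2. Hence tw(G) = 2 exactly.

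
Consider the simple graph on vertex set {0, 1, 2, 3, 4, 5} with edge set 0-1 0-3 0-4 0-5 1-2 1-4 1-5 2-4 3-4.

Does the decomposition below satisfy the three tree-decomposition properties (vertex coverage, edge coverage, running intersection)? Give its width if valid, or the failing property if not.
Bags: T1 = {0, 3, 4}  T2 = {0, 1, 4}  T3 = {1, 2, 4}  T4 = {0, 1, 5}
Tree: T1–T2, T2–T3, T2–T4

Yes; width 2.

Vertex coverage: the bags together contain {0, 1, 2, 3, 4, 5}, the full vertex set. Edge coverage: each edge of G has both endpoints in at least one bag. Running intersection: for every vertex, the bags containing it form a connected subtree. All three properties hold, so this is a valid tree decomposition of width max|bag| − 1 = 2, and hence tw(G) ≤ 2.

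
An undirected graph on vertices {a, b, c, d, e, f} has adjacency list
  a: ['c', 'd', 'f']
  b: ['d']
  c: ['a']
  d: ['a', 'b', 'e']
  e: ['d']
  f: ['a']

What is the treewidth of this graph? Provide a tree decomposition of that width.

Each bag holds 2 vertices, so the decomposition has width 1, which upper-bounds the treewidth. Any graph with an edge has treewidth ≥ 1, and G has the edge d–e. Hence tw(G) = 1 exactly.

Treewidth 1.
One optimal decomposition is:
Bags: B1 = {d, e}  B2 = {a, d}  B3 = {b, d}  B4 = {a, f}  B5 = {a, c}
Tree: B1–B2, B1–B3, B2–B4, B2–B5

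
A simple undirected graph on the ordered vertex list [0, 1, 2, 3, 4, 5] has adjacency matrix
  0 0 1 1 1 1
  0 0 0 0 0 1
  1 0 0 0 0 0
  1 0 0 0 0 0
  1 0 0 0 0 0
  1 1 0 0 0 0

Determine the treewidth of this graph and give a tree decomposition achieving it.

Every bag has size at most 2, so the width is 2 − 1 = 1 and tw(G) ≤ 1. G has an edge, so its treewidth is at least 1. Hence tw(G) = 1 exactly.

Treewidth 1.
One optimal decomposition is:
Bags: B1 = {0, 5}  B2 = {1, 5}  B3 = {0, 3}  B4 = {0, 4}  B5 = {0, 2}
Tree: B1–B2, B1–B3, B3–B4, B4–B5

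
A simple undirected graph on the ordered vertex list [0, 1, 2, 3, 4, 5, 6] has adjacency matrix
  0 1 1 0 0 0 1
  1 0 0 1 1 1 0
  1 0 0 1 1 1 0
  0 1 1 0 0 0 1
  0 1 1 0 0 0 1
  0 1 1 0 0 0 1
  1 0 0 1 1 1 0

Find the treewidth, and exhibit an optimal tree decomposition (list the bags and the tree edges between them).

The largest bag has 4 vertices, giving width 3; this decomposition certifies tw(G) ≤ 3. For the lower bound: the 4 vertex sets {0,2}, {4,6}, {1}, {3} are disjoint, each induces a connected subgraph, and every pair is joined by at least one edge of G. Contracting each set to a single vertex therefore yields K_{4} as a minor, and since treewidth is minor-monotone, tw(G) ≥ tw(K_{4}) = 3. Combining the bounds, tw(G) = 3.

Treewidth 3.
Bags: B1 = {0, 1, 2, 6}  B2 = {1, 2, 4, 6}  B3 = {1, 2, 3, 6}  B4 = {1, 2, 5, 6}
Tree: B1–B2, B2–B3, B3–B4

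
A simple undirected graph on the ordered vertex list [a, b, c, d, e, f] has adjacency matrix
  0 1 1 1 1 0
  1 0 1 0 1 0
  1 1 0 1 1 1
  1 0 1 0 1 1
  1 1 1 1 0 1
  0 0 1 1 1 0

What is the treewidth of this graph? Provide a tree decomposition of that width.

Every bag has size at most 4, so the width is 4 − 1 = 3 and tw(G) ≤ 3. On the other hand G contains the 4-clique {c, d, e, f}. A clique must lie in a single bag of any decomposition, so no decomposition can have width below 3. Therefore the treewidth is 3.

Treewidth 3.
Bags: B1 = {c, d, e, f}  B2 = {a, c, d, e}  B3 = {a, b, c, e}
Tree: B1–B2, B2–B3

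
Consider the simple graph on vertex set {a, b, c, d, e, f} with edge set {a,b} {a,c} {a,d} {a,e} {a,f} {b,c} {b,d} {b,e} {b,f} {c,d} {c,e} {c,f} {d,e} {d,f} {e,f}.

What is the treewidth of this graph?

A width-5 tree decomposition is:
Bags: B1 = {a, b, c, d, e, f}
Tree: (single bag)
A single bag containing all 6 vertices is trivially a valid decomposition of width 5. Conversely, {a, b, c, d, e, f} is a clique of size 6, and the vertices of any clique must share a bag in every tree decomposition; so some bag has ≥ 6 vertices and tw(G) ≥ 5. Hence tw(G) = 5 exactly.

5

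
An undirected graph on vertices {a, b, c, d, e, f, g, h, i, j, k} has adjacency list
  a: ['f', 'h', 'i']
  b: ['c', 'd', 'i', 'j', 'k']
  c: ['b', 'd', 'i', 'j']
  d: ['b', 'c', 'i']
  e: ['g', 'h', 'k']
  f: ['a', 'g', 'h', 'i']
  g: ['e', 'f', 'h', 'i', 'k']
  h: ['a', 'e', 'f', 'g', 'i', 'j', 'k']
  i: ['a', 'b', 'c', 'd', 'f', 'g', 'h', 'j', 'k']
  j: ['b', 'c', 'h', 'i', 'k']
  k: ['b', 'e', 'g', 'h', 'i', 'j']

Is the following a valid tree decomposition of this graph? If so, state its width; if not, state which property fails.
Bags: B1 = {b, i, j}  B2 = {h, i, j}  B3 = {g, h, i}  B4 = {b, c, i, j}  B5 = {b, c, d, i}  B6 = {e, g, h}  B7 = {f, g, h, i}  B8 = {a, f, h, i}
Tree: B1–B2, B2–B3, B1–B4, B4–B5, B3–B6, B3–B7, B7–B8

No — vertex k appears in no bag.

A tree decomposition must satisfy three properties: every vertex lies in some bag; for every edge, both endpoints lie together in some bag; and for every vertex, the bags containing it form a connected subtree. Here vertex k appears in no bag, so the decomposition is invalid.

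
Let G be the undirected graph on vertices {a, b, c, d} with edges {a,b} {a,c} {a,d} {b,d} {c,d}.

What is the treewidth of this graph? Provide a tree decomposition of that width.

Each bag holds 3 vertices, so the decomposition has width 2, which upper-bounds the treewidth. For the lower bound, the 3 vertices {a, c, d} are pairwise adjacent, and any tree decomposition puts a clique entirely inside one bag — forcing width ≥ 2. The upper and lower bounds meet at 2, so that is the treewidth.

Treewidth 2.
One such decomposition:
Bags: B1 = {a, b, d}  B2 = {a, c, d}
Tree: B1–B2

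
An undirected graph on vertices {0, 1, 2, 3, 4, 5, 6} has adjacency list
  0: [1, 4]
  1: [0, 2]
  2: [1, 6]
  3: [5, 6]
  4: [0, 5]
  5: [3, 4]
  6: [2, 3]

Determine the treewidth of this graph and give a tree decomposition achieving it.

The largest bag has 3 vertices, giving width 2; this decomposition certifies tw(G) ≤ 2. For the lower bound, G contains the cycle 0–4–5–3–6–2–1–0, so G is not a forest; only forests have treewidth ≤ 1, hence tw(G) ≥ 2. Therefore the treewidth is 2.

Treewidth 2.
Bags: B1 = {0, 4, 5}  B2 = {0, 3, 5}  B3 = {0, 3, 6}  B4 = {0, 2, 6}  B5 = {0, 1, 2}
Tree: B1–B2, B2–B3, B3–B4, B4–B5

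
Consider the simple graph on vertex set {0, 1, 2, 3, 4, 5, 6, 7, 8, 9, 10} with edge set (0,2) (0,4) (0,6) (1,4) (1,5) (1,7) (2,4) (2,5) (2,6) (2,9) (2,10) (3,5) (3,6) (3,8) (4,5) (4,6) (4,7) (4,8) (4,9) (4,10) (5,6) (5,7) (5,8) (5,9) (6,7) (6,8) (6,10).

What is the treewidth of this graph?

A width-3 tree decomposition is:
Bags: B1 = {2, 4, 5, 6}  B2 = {4, 5, 6, 8}  B3 = {3, 5, 6, 8}  B4 = {4, 5, 6, 7}  B5 = {2, 4, 5, 9}  B6 = {1, 4, 5, 7}  B7 = {2, 4, 6, 10}  B8 = {0, 2, 4, 6}
Tree: B1–B2, B2–B3, B2–B4, B1–B5, B4–B6, B1–B7, B1–B8
The largest bag has 4 vertices, giving width 3; this decomposition certifies tw(G) ≤ 3. For the lower bound, the 4 vertices {3, 5, 6, 8} are pairwise adjacent, and any tree decomposition puts a clique entirely inside one bag — forcing width ≥ 3. Combining the bounds, tw(G) = 3.

3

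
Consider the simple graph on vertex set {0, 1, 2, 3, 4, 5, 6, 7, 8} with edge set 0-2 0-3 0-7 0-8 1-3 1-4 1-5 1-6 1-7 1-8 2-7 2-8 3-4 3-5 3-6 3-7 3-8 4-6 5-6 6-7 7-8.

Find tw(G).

3

A width-3 tree decomposition is:
Bags: B1 = {1, 3, 7, 8}  B2 = {0, 3, 7, 8}  B3 = {1, 3, 6, 7}  B4 = {0, 2, 7, 8}  B5 = {1, 3, 5, 6}  B6 = {1, 3, 4, 6}
Tree: B1–B2, B1–B3, B2–B4, B3–B5, B5–B6
Each bag holds 4 vertices, so the decomposition has width 3, which upper-bounds the treewidth. Conversely, {0, 2, 7, 8} is a clique of size 4, and the vertices of any clique must share a bag in every tree decomposition; so some bag has ≥ 4 vertices and tw(G) ≥ 3. Therefore the treewidth is 3.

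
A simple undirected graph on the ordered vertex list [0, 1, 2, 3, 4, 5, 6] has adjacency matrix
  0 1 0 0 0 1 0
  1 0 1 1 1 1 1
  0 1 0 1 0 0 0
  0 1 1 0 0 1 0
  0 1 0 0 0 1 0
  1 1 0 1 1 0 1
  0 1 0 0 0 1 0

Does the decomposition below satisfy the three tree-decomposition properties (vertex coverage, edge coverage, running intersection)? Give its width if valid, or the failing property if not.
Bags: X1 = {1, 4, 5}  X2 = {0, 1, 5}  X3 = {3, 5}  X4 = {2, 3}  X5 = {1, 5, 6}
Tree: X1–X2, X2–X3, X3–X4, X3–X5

No — edge (1,3) lies in no bag.

A tree decomposition must satisfy three properties: every vertex lies in some bag; for every edge, both endpoints lie together in some bag; and for every vertex, the bags containing it form a connected subtree. Here edge (1,3) lies in no bag, so the decomposition is invalid.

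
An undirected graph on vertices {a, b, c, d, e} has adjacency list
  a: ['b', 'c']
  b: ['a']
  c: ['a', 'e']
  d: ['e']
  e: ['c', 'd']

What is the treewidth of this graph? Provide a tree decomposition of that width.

The largest bag has 2 vertices, giving width 1; this decomposition certifies tw(G) ≤ 1. G has an edge, so its treewidth is at least 1. Combining the bounds, tw(G) = 1.

Treewidth 1.
One such decomposition:
Bags: B1 = {a, b}  B2 = {a, c}  B3 = {c, e}  B4 = {d, e}
Tree: B1–B2, B2–B3, B3–B4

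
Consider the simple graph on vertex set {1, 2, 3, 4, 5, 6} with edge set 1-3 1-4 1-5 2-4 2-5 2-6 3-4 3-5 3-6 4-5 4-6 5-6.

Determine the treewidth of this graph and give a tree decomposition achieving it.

The largest bag has 4 vertices, giving width 3; this decomposition certifies tw(G) ≤ 3. On the other hand G contains the 4-clique {2, 4, 5, 6}. A clique must lie in a single bag of any decomposition, so no decomposition can have width below 3. Hence tw(G) = 3 exactly.

Treewidth 3.
One optimal decomposition is:
Bags: B1 = {2, 4, 5, 6}  B2 = {3, 4, 5, 6}  B3 = {1, 3, 4, 5}
Tree: B1–B2, B2–B3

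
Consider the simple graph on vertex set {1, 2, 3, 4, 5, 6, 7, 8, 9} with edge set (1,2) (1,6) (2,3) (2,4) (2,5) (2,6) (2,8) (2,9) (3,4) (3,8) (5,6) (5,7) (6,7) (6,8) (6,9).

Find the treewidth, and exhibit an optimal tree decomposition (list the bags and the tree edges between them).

Treewidth 2.
One optimal decomposition is:
Bags: B1 = {2, 6, 8}  B2 = {2, 5, 6}  B3 = {2, 3, 8}  B4 = {1, 2, 6}  B5 = {2, 3, 4}  B6 = {2, 6, 9}  B7 = {5, 6, 7}
Tree: B1–B2, B1–B3, B1–B4, B3–B5, B1–B6, B2–B7

Each bag holds 3 vertices, so the decomposition has width 2, which upper-bounds the treewidth. On the other hand G contains the 3-clique {2, 3, 8}. A clique must lie in a single bag of any decomposition, so no decomposition can have width below 2. The upper and lower bounds meet at 2, so that is the treewidth.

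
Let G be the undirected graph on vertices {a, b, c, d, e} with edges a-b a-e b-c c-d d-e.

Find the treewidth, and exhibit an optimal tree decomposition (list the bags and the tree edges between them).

Treewidth 2.
Bags: B1 = {a, b, c}  B2 = {a, c, e}  B3 = {c, d, e}
Tree: B1–B2, B2–B3

The largest bag has 3 vertices, giving width 2; this decomposition certifies tw(G) ≤ 2. The edges c–b–a–e–d–c form a cycle, so G is not a tree and its treewidth is at least 2. The upper and lower bounds meet at 2, so that is the treewidth.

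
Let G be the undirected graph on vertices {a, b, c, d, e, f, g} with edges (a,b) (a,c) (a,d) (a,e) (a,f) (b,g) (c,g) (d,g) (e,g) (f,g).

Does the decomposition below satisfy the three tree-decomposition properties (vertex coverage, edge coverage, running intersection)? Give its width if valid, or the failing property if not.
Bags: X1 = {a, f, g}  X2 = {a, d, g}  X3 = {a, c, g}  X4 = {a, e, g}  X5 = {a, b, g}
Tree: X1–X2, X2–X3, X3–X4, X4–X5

Checking the three conditions: (i) the bags cover all of {a, b, c, d, e, f, g}; (ii) for each edge, some bag contains both endpoints; (iii) the bags containing any fixed vertex form a subtree. All hold, so the decomposition is valid with width 3 − 1 = 2.

Yes; width 2.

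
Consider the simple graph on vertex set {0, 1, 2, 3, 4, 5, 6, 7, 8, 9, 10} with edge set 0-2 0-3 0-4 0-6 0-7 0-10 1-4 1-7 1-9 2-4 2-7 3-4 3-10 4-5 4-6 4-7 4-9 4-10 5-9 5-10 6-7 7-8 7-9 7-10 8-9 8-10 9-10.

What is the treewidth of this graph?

3

A width-3 tree decomposition is:
Bags: B1 = {0, 2, 4, 7}  B2 = {0, 4, 7, 10}  B3 = {0, 4, 6, 7}  B4 = {0, 3, 4, 10}  B5 = {4, 7, 9, 10}  B6 = {7, 8, 9, 10}  B7 = {1, 4, 7, 9}  B8 = {4, 5, 9, 10}
Tree: B1–B2, B2–B3, B2–B4, B2–B5, B5–B6, B5–B7, B5–B8
Each bag holds 4 vertices, so the decomposition has width 3, which upper-bounds the treewidth. For the lower bound, the 4 vertices {7, 8, 9, 10} are pairwise adjacent, and any tree decomposition puts a clique entirely inside one bag — forcing width ≥ 3. Therefore the treewidth is 3.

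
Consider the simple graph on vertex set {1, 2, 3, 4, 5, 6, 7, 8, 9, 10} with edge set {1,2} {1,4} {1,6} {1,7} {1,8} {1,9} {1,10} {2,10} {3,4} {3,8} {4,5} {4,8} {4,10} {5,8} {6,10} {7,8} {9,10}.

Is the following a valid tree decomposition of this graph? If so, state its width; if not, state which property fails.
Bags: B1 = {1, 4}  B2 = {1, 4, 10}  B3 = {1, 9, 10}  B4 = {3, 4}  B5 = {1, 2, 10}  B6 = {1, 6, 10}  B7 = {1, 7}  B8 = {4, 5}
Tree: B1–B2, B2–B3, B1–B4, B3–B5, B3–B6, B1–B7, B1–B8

A tree decomposition must satisfy three properties: every vertex lies in some bag; for every edge, both endpoints lie together in some bag; and for every vertex, the bags containing it form a connected subtree. Here vertex 8 appears in no bag, so the decomposition is invalid.

No — vertex 8 appears in no bag.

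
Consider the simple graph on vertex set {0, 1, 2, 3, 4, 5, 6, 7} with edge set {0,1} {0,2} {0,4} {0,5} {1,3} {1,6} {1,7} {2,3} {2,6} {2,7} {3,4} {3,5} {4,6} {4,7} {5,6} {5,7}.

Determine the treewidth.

A width-4 tree decomposition is:
Bags: B1 = {1, 2, 4, 5, 7}  B2 = {0, 1, 2, 4, 5}  B3 = {1, 2, 3, 4, 5}  B4 = {1, 2, 4, 5, 6}
Tree: B1–B2, B2–B3, B3–B4
The largest bag has 5 vertices, giving width 4; this decomposition certifies tw(G) ≤ 4. For the lower bound: the 5 vertex sets {2,7}, {0,4}, {3,5}, {1}, {6} are disjoint, each induces a connected subgraph, and every pair is joined by at least one edge of G. Contracting each set to a single vertex therefore yields K_{5} as a minor, and since treewidth is minor-monotone, tw(G) ≥ tw(K_{5}) = 4. Therefore the treewidth is 4.

4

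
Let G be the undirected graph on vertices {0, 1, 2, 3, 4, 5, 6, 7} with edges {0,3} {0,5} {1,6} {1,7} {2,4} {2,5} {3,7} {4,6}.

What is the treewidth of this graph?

A width-2 tree decomposition is:
Bags: B1 = {1, 6, 7}  B2 = {4, 6, 7}  B3 = {2, 4, 7}  B4 = {2, 5, 7}  B5 = {0, 5, 7}  B6 = {0, 3, 7}
Tree: B1–B2, B2–B3, B3–B4, B4–B5, B5–B6
The largest bag has 3 vertices, giving width 2; this decomposition certifies tw(G) ≤ 2. For the lower bound, G contains the cycle 7–1–6–4–2–5–0–3–7, so G is not a forest; only forests have treewidth ≤ 1, hence tw(G) ≥ 2. The upper and lower bounds meet at 2, so that is the treewidth.

2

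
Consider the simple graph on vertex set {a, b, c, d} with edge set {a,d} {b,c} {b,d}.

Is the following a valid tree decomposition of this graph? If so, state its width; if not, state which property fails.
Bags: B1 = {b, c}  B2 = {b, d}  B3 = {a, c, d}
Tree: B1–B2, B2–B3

A tree decomposition must satisfy three properties: every vertex lies in some bag; for every edge, both endpoints lie together in some bag; and for every vertex, the bags containing it form a connected subtree. Here bags containing vertex c are not connected in the tree, so the decomposition is invalid.

No — bags containing vertex c are not connected in the tree.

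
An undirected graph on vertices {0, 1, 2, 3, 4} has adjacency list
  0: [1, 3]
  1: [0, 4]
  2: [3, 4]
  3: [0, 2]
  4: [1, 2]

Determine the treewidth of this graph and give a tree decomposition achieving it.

Treewidth 2.
One optimal decomposition is:
Bags: B1 = {2, 3, 4}  B2 = {0, 3, 4}  B3 = {0, 1, 4}
Tree: B1–B2, B2–B3

Each bag holds 3 vertices, so the decomposition has width 2, which upper-bounds the treewidth. For the lower bound, G contains the cycle 4–2–3–0–1–4, so G is not a forest; only forests have treewidth ≤ 1, hence tw(G) ≥ 2. Therefore the treewidth is 2.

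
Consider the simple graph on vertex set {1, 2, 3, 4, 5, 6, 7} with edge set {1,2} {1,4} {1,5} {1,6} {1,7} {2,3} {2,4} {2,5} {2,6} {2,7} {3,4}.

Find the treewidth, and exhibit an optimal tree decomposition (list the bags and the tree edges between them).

Treewidth 2.
Bags: B1 = {1, 2, 7}  B2 = {1, 2, 4}  B3 = {1, 2, 6}  B4 = {1, 2, 5}  B5 = {2, 3, 4}
Tree: B1–B2, B2–B3, B2–B4, B2–B5

Every bag has size at most 3, so the width is 3 − 1 = 2 and tw(G) ≤ 2. On the other hand G contains the 3-clique {1, 2, 4}. A clique must lie in a single bag of any decomposition, so no decomposition can have width below 2. Combining the bounds, tw(G) = 2.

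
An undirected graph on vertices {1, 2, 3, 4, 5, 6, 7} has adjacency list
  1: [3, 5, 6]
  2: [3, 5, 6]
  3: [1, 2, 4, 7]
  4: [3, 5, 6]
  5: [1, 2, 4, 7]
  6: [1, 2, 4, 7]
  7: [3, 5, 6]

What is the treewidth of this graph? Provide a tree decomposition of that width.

Each bag holds 4 vertices, so the decomposition has width 3, which upper-bounds the treewidth. For the lower bound: the 4 vertex sets {2,6}, {3,4}, {5}, {1} are disjoint, each induces a connected subgraph, and every pair is joined by at least one edge of G. Contracting each set to a single vertex therefore yields K_{4} as a minor, and since treewidth is minor-monotone, tw(G) ≥ tw(K_{4}) = 3. The upper and lower bounds meet at 3, so that is the treewidth.

Treewidth 3.
One such decomposition:
Bags: B1 = {2, 3, 5, 6}  B2 = {3, 4, 5, 6}  B3 = {1, 3, 5, 6}  B4 = {3, 5, 6, 7}
Tree: B1–B2, B2–B3, B3–B4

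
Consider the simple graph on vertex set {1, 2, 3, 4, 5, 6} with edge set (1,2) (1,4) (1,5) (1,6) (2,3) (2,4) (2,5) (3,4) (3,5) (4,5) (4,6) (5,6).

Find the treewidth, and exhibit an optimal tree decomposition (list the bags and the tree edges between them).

Each bag holds 4 vertices, so the decomposition has width 3, which upper-bounds the treewidth. For the lower bound, the 4 vertices {1, 2, 4, 5} are pairwise adjacent, and any tree decomposition puts a clique entirely inside one bag — forcing width ≥ 3. The upper and lower bounds meet at 3, so that is the treewidth.

Treewidth 3.
Bags: B1 = {2, 3, 4, 5}  B2 = {1, 2, 4, 5}  B3 = {1, 4, 5, 6}
Tree: B1–B2, B2–B3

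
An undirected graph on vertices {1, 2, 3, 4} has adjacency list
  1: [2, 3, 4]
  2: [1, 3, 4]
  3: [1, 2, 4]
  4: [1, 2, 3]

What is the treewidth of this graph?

3

A width-3 tree decomposition is:
Bags: B1 = {1, 2, 3, 4}
Tree: (single bag)
With just one bag of size 4, the width is 4 − 1 = 3, so tw(G) ≤ 3. On the other hand G contains the 4-clique {1, 2, 3, 4}. A clique must lie in a single bag of any decomposition, so no decomposition can have width below 3. Therefore the treewidth is 3.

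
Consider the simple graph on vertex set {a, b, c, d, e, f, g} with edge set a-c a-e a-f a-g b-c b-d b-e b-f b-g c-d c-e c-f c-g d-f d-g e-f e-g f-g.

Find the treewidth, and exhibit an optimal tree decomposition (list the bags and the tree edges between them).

Each bag holds 5 vertices, so the decomposition has width 4, which upper-bounds the treewidth. On the other hand G contains the 5-clique {b, c, d, f, g}. A clique must lie in a single bag of any decomposition, so no decomposition can have width below 4. Hence tw(G) = 4 exactly.

Treewidth 4.
One such decomposition:
Bags: B1 = {b, c, e, f, g}  B2 = {b, c, d, f, g}  B3 = {a, c, e, f, g}
Tree: B1–B2, B1–B3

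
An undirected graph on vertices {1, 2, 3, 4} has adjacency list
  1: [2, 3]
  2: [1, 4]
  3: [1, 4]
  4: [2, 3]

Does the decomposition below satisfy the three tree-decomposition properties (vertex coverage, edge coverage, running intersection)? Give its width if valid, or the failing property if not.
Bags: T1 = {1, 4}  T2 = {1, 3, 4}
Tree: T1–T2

No — vertex 2 appears in no bag.

A tree decomposition must satisfy three properties: every vertex lies in some bag; for every edge, both endpoints lie together in some bag; and for every vertex, the bags containing it form a connected subtree. Here vertex 2 appears in no bag, so the decomposition is invalid.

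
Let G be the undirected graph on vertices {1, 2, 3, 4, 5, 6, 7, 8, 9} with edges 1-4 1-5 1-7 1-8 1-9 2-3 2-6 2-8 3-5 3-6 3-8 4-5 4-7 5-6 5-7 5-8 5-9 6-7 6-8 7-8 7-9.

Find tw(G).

A width-3 tree decomposition is:
Bags: B1 = {3, 5, 6, 8}  B2 = {5, 6, 7, 8}  B3 = {1, 5, 7, 8}  B4 = {1, 5, 7, 9}  B5 = {1, 4, 5, 7}  B6 = {2, 3, 6, 8}
Tree: B1–B2, B2–B3, B3–B4, B4–B5, B1–B6
Each bag holds 4 vertices, so the decomposition has width 3, which upper-bounds the treewidth. For the lower bound, the 4 vertices {2, 3, 6, 8} are pairwise adjacent, and any tree decomposition puts a clique entirely inside one bag — forcing width ≥ 3. Hence tw(G) = 3 exactly.

3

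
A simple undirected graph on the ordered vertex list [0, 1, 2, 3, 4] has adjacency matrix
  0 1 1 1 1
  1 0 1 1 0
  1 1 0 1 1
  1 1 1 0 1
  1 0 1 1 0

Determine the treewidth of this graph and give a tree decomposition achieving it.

Every bag has size at most 4, so the width is 4 − 1 = 3 and tw(G) ≤ 3. For the lower bound, the 4 vertices {0, 1, 2, 3} are pairwise adjacent, and any tree decomposition puts a clique entirely inside one bag — forcing width ≥ 3. Hence tw(G) = 3 exactly.

Treewidth 3.
One such decomposition:
Bags: B1 = {0, 1, 2, 3}  B2 = {0, 2, 3, 4}
Tree: B1–B2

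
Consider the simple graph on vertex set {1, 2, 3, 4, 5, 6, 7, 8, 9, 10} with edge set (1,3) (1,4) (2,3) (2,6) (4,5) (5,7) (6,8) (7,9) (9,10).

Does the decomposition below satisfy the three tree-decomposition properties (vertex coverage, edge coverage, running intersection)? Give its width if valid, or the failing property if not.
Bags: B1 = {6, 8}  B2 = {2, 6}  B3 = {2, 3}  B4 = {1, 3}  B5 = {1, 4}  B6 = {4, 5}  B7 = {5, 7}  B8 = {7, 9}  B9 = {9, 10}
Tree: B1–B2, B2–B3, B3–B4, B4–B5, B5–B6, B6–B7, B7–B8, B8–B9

Every vertex of G appears in some bag (union = {1, 2, 3, 4, 5, 6, 7, 8, 9, 10}); every edge is covered by a bag; and for each vertex v the set of bags containing v is connected in the bag tree. The decomposition is therefore valid. The largest bag has 2 vertices, so the width is 1.

Yes; width 1.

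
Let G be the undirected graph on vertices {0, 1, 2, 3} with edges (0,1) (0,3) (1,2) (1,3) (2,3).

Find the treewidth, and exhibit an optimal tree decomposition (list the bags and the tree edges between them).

Every bag has size at most 3, so the width is 3 − 1 = 2 and tw(G) ≤ 2. For the lower bound, the 3 vertices {0, 1, 3} are pairwise adjacent, and any tree decomposition puts a clique entirely inside one bag — forcing width ≥ 2. Hence tw(G) = 2 exactly.

Treewidth 2.
One optimal decomposition is:
Bags: B1 = {0, 1, 3}  B2 = {1, 2, 3}
Tree: B1–B2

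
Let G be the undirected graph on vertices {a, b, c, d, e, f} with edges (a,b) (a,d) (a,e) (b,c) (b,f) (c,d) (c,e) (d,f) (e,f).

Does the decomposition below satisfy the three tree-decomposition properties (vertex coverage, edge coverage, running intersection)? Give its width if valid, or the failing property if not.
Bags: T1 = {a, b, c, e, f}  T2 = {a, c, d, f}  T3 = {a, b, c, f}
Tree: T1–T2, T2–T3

No — bags containing vertex b are not connected in the tree.

A tree decomposition must satisfy three properties: every vertex lies in some bag; for every edge, both endpoints lie together in some bag; and for every vertex, the bags containing it form a connected subtree. Here bags containing vertex b are not connected in the tree, so the decomposition is invalid.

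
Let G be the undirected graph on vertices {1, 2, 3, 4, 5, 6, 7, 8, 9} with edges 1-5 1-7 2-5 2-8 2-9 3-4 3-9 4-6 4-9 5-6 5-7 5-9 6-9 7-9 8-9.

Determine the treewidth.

A width-2 tree decomposition is:
Bags: B1 = {5, 7, 9}  B2 = {5, 6, 9}  B3 = {2, 5, 9}  B4 = {2, 8, 9}  B5 = {4, 6, 9}  B6 = {1, 5, 7}  B7 = {3, 4, 9}
Tree: B1–B2, B2–B3, B3–B4, B2–B5, B1–B6, B5–B7
The largest bag has 3 vertices, giving width 2; this decomposition certifies tw(G) ≤ 2. For the lower bound, the 3 vertices {1, 5, 7} are pairwise adjacent, and any tree decomposition puts a clique entirely inside one bag — forcing width ≥ 2. Therefore the treewidth is 2.

2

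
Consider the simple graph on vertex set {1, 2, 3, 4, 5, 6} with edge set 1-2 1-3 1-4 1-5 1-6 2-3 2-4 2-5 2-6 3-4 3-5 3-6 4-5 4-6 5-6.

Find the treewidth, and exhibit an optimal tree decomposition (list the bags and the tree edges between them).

A single bag containing all 6 vertices is trivially a valid decomposition of width 5. For the lower bound, the 6 vertices {1, 2, 3, 4, 5, 6} are pairwise adjacent, and any tree decomposition puts a clique entirely inside one bag — forcing width ≥ 5. Combining the bounds, tw(G) = 5.

Treewidth 5.
One optimal decomposition is:
Bags: B1 = {1, 2, 3, 4, 5, 6}
Tree: (single bag)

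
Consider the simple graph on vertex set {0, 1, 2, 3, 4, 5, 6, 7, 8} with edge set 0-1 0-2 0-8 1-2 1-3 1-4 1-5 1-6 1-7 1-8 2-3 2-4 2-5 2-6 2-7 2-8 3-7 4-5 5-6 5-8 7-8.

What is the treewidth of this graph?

A width-3 tree decomposition is:
Bags: B1 = {0, 1, 2, 8}  B2 = {1, 2, 5, 8}  B3 = {1, 2, 5, 6}  B4 = {1, 2, 7, 8}  B5 = {1, 2, 3, 7}  B6 = {1, 2, 4, 5}
Tree: B1–B2, B2–B3, B2–B4, B4–B5, B3–B6
The largest bag has 4 vertices, giving width 3; this decomposition certifies tw(G) ≤ 3. On the other hand G contains the 4-clique {0, 1, 2, 8}. A clique must lie in a single bag of any decomposition, so no decomposition can have width below 3. Combining the bounds, tw(G) = 3.

3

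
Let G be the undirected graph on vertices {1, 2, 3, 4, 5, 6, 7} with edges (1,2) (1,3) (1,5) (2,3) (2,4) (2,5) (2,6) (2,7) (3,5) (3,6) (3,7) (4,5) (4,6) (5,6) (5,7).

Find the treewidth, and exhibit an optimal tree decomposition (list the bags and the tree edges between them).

Treewidth 3.
One optimal decomposition is:
Bags: B1 = {2, 3, 5, 6}  B2 = {1, 2, 3, 5}  B3 = {2, 3, 5, 7}  B4 = {2, 4, 5, 6}
Tree: B1–B2, B1–B3, B1–B4

Each bag holds 4 vertices, so the decomposition has width 3, which upper-bounds the treewidth. Conversely, {1, 2, 3, 5} is a clique of size 4, and the vertices of any clique must share a bag in every tree decomposition; so some bag has ≥ 4 vertices and tw(G) ≥ 3. Hence tw(G) = 3 exactly.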